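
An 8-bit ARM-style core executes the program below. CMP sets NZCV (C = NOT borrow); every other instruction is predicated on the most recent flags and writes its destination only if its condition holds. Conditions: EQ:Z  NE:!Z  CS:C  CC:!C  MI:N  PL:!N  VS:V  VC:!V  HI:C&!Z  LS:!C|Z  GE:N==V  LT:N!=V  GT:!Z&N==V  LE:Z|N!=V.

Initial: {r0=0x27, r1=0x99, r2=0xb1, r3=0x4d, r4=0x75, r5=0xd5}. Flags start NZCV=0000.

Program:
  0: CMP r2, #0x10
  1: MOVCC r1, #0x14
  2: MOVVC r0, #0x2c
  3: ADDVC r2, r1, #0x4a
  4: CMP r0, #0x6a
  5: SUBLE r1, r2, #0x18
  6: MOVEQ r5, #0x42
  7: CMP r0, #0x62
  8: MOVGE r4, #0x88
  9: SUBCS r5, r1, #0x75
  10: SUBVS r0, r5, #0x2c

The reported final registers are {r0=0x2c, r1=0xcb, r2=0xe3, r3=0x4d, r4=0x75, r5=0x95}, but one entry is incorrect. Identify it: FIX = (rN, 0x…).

FIX = (r5, 0xd5)

0: ✓ CMP  NZCV=1010
1: · MOVCC
2: ✓ MOVVC  r0←0x2c
3: ✓ ADDVC  r2←0xe3
4: ✓ CMP  NZCV=1000
5: ✓ SUBLE  r1←0xcb
6: · MOVEQ
7: ✓ CMP  NZCV=1000
8: · MOVGE
9: · SUBCS
10: · SUBVS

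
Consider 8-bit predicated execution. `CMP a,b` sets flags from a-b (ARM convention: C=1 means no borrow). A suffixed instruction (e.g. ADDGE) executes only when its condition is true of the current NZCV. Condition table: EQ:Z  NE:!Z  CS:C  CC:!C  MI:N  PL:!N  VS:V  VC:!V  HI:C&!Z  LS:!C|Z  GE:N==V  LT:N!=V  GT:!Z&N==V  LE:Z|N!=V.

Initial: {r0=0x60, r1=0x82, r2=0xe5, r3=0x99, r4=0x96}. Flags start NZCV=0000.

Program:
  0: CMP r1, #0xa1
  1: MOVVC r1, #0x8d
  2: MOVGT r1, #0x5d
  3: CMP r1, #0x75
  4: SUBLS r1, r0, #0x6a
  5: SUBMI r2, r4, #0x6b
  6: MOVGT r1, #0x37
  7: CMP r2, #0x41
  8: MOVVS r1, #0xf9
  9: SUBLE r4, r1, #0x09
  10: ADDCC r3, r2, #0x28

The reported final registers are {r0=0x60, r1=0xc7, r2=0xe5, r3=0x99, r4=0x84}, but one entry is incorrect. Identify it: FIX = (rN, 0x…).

[0] flags=1000 → (cmp)
[1] flags=1000 VC?T → r1=0x8d
[2] flags=1000 GT?F → skip
[3] flags=0011 → (cmp)
[4] flags=0011 LS?F → skip
[5] flags=0011 MI?F → skip
[6] flags=0011 GT?F → skip
[7] flags=1010 → (cmp)
[8] flags=1010 VS?F → skip
[9] flags=1010 LE?T → r4=0x84
[10] flags=1010 CC?F → skip

FIX = (r1, 0x8d)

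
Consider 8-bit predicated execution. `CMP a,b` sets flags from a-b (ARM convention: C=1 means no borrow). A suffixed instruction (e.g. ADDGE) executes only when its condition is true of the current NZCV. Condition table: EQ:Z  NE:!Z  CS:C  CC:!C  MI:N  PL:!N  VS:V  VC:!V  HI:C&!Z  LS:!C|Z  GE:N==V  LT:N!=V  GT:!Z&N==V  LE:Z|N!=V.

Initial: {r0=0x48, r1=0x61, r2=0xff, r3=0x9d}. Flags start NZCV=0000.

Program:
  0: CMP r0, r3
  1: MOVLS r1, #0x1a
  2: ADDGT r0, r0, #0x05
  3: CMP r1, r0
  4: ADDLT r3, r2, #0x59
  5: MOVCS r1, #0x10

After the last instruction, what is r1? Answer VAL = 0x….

[0] flags=1001 → (cmp)
[1] flags=1001 LS?T → r1=0x1a
[2] flags=1001 GT?T → r0=0x4d
[3] flags=1000 → (cmp)
[4] flags=1000 LT?T → r3=0x58
[5] flags=1000 CS?F → skip

VAL = 0x1a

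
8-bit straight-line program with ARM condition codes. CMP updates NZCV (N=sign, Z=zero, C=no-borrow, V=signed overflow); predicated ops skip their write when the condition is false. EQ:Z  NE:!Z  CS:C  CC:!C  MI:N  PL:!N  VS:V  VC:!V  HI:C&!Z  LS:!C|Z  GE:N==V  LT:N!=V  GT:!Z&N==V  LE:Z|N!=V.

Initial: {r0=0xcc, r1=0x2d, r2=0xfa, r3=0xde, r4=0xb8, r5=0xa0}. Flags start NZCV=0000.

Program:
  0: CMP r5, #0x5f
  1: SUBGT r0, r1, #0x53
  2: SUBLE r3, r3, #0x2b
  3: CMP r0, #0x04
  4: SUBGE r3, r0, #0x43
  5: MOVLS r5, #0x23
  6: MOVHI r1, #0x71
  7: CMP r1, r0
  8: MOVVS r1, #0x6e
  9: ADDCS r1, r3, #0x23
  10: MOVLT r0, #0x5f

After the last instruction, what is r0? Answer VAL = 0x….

VAL = 0xcc

[0] flags=0011 → (cmp)
[1] flags=0011 GT?F → skip
[2] flags=0011 LE?T → r3=0xb3
[3] flags=1010 → (cmp)
[4] flags=1010 GE?F → skip
[5] flags=1010 LS?F → skip
[6] flags=1010 HI?T → r1=0x71
[7] flags=1001 → (cmp)
[8] flags=1001 VS?T → r1=0x6e
[9] flags=1001 CS?F → skip
[10] flags=1001 LT?F → skip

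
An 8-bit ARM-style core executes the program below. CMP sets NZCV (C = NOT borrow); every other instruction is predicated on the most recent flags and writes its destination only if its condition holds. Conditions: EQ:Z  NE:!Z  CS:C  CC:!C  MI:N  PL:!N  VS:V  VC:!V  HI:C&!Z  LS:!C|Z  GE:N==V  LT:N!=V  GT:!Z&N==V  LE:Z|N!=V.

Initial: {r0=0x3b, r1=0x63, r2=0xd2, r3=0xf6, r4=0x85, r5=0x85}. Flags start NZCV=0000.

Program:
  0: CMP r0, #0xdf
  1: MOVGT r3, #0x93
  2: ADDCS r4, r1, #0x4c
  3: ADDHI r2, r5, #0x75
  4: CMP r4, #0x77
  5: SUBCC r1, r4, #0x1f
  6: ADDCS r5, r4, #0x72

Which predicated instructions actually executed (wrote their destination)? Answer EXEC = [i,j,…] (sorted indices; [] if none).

EXEC = [1,6]

0: ✓ CMP  NZCV=0000
1: ✓ MOVGT  r3←0x93
2: · ADDCS
3: · ADDHI
4: ✓ CMP  NZCV=0011
5: · SUBCC
6: ✓ ADDCS  r5←0xf7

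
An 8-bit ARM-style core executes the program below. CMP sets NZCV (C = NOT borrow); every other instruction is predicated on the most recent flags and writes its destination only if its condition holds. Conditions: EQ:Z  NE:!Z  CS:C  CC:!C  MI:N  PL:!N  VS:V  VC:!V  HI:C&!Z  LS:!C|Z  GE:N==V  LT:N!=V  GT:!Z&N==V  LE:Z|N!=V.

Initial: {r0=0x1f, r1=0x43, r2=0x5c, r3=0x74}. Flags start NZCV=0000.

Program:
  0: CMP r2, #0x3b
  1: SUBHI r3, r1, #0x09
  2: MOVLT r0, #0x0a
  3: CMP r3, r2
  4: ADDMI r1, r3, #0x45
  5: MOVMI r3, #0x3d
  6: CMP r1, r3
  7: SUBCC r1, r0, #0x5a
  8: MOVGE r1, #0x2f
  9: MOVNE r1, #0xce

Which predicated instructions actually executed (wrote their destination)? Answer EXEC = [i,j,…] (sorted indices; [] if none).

EXEC = [1,4,5,8,9]

0: ✓ CMP  NZCV=0010
1: ✓ SUBHI  r3←0x3a
2: · MOVLT
3: ✓ CMP  NZCV=1000
4: ✓ ADDMI  r1←0x7f
5: ✓ MOVMI  r3←0x3d
6: ✓ CMP  NZCV=0010
7: · SUBCC
8: ✓ MOVGE  r1←0x2f
9: ✓ MOVNE  r1←0xce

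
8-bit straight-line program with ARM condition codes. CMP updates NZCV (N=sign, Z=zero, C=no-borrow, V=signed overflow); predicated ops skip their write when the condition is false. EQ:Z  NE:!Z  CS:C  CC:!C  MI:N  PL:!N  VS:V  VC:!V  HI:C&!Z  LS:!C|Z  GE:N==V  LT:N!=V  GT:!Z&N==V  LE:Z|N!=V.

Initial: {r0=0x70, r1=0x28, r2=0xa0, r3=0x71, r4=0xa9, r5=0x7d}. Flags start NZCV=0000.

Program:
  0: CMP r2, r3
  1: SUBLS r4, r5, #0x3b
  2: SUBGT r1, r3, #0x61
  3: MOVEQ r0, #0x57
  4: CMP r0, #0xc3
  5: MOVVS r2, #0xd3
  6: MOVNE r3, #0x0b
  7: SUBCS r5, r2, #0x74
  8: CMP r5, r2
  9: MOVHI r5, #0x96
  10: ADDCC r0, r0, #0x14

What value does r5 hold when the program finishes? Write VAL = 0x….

0: ✓ CMP  NZCV=0011
1: · SUBLS
2: · SUBGT
3: · MOVEQ
4: ✓ CMP  NZCV=1001
5: ✓ MOVVS  r2←0xd3
6: ✓ MOVNE  r3←0x0b
7: · SUBCS
8: ✓ CMP  NZCV=1001
9: · MOVHI
10: ✓ ADDCC  r0←0x84

VAL = 0x7d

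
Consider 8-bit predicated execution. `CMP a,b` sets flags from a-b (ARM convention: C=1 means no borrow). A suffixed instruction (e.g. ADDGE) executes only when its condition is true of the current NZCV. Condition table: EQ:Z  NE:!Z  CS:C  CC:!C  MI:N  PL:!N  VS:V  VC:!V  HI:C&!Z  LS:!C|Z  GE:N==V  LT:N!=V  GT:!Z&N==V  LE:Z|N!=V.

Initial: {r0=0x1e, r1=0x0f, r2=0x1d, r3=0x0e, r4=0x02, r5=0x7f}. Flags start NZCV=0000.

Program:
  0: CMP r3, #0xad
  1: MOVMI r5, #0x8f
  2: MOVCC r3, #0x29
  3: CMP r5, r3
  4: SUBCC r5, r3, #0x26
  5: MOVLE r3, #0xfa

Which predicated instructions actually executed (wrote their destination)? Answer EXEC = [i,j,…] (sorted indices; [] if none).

[0] flags=0000 → (cmp)
[1] flags=0000 MI?F → skip
[2] flags=0000 CC?T → r3=0x29
[3] flags=0010 → (cmp)
[4] flags=0010 CC?F → skip
[5] flags=0010 LE?F → skip

EXEC = [2]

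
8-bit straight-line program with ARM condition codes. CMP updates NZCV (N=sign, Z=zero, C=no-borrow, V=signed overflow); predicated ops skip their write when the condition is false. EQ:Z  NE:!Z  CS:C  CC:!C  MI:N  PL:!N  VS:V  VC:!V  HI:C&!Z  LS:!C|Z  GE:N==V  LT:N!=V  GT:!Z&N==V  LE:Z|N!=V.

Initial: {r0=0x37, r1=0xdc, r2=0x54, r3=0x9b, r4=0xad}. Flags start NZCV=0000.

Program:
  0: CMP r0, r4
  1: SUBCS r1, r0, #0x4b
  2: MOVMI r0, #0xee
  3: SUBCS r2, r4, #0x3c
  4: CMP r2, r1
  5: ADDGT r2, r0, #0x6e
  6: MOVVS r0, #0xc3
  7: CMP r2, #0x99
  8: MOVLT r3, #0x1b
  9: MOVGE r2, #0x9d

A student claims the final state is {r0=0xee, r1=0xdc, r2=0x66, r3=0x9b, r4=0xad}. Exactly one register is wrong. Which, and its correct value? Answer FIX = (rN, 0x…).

0: ✓ CMP  NZCV=1001
1: · SUBCS
2: ✓ MOVMI  r0←0xee
3: · SUBCS
4: ✓ CMP  NZCV=0000
5: ✓ ADDGT  r2←0x5c
6: · MOVVS
7: ✓ CMP  NZCV=1001
8: · MOVLT
9: ✓ MOVGE  r2←0x9d

FIX = (r2, 0x9d)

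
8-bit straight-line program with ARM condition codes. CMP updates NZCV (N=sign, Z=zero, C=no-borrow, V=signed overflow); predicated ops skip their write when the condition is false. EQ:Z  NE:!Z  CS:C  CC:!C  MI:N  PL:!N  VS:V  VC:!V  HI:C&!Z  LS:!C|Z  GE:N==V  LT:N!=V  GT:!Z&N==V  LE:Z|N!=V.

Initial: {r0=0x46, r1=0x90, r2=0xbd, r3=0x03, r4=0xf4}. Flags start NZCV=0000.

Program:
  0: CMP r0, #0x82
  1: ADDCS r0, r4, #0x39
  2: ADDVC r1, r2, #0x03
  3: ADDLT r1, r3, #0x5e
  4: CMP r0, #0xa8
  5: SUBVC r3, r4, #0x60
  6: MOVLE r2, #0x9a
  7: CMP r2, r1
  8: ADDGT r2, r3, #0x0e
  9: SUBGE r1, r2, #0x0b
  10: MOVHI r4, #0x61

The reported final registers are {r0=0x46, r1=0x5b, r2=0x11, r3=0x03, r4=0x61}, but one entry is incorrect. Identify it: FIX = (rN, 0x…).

0: ✓ CMP  NZCV=1001
1: · ADDCS
2: · ADDVC
3: · ADDLT
4: ✓ CMP  NZCV=1001
5: · SUBVC
6: · MOVLE
7: ✓ CMP  NZCV=0010
8: ✓ ADDGT  r2←0x11
9: ✓ SUBGE  r1←0x06
10: ✓ MOVHI  r4←0x61

FIX = (r1, 0x06)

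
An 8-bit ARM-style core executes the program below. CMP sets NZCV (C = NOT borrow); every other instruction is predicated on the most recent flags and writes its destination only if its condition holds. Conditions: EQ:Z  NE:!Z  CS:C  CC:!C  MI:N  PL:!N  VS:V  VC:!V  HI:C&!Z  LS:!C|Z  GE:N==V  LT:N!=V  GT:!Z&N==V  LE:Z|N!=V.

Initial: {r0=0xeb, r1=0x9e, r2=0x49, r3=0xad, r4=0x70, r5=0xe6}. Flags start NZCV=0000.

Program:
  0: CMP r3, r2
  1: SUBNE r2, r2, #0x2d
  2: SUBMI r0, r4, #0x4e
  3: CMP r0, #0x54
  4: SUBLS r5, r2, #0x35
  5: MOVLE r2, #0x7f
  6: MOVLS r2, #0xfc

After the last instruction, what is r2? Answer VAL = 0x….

VAL = 0x7f

[0] flags=0011 → (cmp)
[1] flags=0011 NE?T → r2=0x1c
[2] flags=0011 MI?F → skip
[3] flags=1010 → (cmp)
[4] flags=1010 LS?F → skip
[5] flags=1010 LE?T → r2=0x7f
[6] flags=1010 LS?F → skip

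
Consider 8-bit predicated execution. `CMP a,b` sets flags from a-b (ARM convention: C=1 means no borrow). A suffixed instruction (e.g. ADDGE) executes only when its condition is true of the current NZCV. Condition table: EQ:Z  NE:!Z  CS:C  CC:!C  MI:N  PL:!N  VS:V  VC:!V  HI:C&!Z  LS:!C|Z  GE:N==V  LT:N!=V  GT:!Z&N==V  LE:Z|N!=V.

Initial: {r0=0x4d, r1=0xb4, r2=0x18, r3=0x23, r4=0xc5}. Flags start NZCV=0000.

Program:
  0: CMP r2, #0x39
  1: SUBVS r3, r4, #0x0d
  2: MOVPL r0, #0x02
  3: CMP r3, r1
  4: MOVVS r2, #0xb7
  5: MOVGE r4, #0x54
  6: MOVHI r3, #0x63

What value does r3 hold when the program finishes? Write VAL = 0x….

VAL = 0x23

[0] flags=1000 → (cmp)
[1] flags=1000 VS?F → skip
[2] flags=1000 PL?F → skip
[3] flags=0000 → (cmp)
[4] flags=0000 VS?F → skip
[5] flags=0000 GE?T → r4=0x54
[6] flags=0000 HI?F → skip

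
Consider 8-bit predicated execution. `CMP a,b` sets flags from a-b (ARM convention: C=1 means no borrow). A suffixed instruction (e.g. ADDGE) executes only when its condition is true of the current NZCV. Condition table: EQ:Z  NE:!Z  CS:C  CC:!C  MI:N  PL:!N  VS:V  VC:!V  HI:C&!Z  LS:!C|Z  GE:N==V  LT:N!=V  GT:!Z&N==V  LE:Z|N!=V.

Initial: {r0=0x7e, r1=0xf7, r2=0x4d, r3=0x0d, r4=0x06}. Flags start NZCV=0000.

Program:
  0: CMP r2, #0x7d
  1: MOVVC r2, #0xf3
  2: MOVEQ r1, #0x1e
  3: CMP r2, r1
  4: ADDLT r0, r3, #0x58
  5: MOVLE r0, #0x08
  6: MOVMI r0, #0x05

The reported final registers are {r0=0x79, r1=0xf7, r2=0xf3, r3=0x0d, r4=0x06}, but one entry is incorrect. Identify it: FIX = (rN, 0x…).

[0] flags=1000 → (cmp)
[1] flags=1000 VC?T → r2=0xf3
[2] flags=1000 EQ?F → skip
[3] flags=1000 → (cmp)
[4] flags=1000 LT?T → r0=0x65
[5] flags=1000 LE?T → r0=0x08
[6] flags=1000 MI?T → r0=0x05

FIX = (r0, 0x05)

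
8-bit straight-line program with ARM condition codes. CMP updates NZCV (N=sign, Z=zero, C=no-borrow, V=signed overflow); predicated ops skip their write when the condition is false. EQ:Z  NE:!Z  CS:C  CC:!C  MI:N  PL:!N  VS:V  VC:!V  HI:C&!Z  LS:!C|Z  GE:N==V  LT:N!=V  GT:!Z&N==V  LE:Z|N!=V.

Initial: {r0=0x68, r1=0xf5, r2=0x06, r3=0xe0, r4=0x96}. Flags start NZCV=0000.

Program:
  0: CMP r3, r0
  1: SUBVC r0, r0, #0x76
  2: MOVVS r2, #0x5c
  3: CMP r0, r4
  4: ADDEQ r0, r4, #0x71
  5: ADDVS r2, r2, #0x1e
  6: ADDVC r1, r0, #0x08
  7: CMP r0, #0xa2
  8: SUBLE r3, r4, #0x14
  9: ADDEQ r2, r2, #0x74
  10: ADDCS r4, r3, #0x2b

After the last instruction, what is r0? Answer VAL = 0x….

[0] flags=0011 → (cmp)
[1] flags=0011 VC?F → skip
[2] flags=0011 VS?T → r2=0x5c
[3] flags=1001 → (cmp)
[4] flags=1001 EQ?F → skip
[5] flags=1001 VS?T → r2=0x7a
[6] flags=1001 VC?F → skip
[7] flags=1001 → (cmp)
[8] flags=1001 LE?F → skip
[9] flags=1001 EQ?F → skip
[10] flags=1001 CS?F → skip

VAL = 0x68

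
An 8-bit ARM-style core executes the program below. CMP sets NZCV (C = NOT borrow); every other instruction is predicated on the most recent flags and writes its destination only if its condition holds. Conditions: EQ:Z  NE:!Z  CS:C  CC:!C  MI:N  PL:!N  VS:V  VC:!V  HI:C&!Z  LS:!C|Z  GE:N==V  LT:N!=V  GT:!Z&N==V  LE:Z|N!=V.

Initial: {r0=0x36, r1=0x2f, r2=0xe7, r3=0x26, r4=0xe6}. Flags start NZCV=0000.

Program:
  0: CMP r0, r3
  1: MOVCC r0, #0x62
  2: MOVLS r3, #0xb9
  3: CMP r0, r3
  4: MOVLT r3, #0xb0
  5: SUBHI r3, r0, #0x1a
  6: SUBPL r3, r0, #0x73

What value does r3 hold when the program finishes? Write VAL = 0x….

VAL = 0xc3

0: ✓ CMP  NZCV=0010
1: · MOVCC
2: · MOVLS
3: ✓ CMP  NZCV=0010
4: · MOVLT
5: ✓ SUBHI  r3←0x1c
6: ✓ SUBPL  r3←0xc3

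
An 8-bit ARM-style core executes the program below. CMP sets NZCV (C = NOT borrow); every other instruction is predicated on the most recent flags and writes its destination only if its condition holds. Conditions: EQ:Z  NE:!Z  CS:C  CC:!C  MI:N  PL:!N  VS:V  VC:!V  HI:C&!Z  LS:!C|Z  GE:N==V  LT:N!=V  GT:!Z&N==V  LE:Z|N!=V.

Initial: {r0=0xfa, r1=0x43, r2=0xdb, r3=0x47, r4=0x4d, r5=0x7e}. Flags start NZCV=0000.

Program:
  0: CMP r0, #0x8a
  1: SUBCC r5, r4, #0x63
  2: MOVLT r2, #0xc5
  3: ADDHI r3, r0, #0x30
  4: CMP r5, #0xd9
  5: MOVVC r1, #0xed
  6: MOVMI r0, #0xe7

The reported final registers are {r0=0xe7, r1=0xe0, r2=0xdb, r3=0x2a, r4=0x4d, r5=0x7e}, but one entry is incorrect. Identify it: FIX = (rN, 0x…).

0: ✓ CMP  NZCV=0010
1: · SUBCC
2: · MOVLT
3: ✓ ADDHI  r3←0x2a
4: ✓ CMP  NZCV=1001
5: · MOVVC
6: ✓ MOVMI  r0←0xe7

FIX = (r1, 0x43)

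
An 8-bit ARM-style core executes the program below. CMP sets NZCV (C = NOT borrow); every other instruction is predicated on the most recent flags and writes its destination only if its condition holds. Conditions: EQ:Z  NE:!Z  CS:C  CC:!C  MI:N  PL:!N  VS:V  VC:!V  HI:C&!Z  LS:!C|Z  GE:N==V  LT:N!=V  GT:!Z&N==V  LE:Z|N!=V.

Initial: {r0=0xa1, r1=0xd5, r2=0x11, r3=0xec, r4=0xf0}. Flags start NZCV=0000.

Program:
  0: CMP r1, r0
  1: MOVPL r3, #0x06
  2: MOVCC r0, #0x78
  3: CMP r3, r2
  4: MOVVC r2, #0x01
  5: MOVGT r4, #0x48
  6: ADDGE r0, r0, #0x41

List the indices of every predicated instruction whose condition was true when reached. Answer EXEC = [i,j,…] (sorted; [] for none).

EXEC = [1,4]

[0] flags=0010 → (cmp)
[1] flags=0010 PL?T → r3=0x06
[2] flags=0010 CC?F → skip
[3] flags=1000 → (cmp)
[4] flags=1000 VC?T → r2=0x01
[5] flags=1000 GT?F → skip
[6] flags=1000 GE?F → skip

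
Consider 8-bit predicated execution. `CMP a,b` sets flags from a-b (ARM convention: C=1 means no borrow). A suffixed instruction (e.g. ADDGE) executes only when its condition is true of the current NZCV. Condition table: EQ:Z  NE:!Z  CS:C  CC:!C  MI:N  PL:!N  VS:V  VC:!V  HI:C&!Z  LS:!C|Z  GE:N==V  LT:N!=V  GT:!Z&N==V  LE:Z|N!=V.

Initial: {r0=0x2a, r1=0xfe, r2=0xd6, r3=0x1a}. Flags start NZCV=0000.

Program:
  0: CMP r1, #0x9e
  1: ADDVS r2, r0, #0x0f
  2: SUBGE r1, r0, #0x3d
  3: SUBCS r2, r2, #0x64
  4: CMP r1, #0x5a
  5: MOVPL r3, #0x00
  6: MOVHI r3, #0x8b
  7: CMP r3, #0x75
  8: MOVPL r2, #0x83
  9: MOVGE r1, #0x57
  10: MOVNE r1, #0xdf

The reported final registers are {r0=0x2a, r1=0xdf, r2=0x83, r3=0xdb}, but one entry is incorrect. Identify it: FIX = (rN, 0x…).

0: ✓ CMP  NZCV=0010
1: · ADDVS
2: ✓ SUBGE  r1←0xed
3: ✓ SUBCS  r2←0x72
4: ✓ CMP  NZCV=1010
5: · MOVPL
6: ✓ MOVHI  r3←0x8b
7: ✓ CMP  NZCV=0011
8: ✓ MOVPL  r2←0x83
9: · MOVGE
10: ✓ MOVNE  r1←0xdf

FIX = (r3, 0x8b)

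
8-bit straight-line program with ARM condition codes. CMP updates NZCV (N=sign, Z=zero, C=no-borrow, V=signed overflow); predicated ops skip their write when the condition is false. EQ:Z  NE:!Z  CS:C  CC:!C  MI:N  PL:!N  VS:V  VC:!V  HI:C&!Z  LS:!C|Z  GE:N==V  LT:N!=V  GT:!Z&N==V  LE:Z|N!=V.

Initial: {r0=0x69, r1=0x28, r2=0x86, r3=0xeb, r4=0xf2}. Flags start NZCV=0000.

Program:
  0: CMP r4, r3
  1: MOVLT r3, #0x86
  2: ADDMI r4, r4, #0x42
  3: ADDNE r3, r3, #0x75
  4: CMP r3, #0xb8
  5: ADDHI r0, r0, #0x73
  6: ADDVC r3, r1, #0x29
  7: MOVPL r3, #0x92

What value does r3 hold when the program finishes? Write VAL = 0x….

0: ✓ CMP  NZCV=0010
1: · MOVLT
2: · ADDMI
3: ✓ ADDNE  r3←0x60
4: ✓ CMP  NZCV=1001
5: · ADDHI
6: · ADDVC
7: · MOVPL

VAL = 0x60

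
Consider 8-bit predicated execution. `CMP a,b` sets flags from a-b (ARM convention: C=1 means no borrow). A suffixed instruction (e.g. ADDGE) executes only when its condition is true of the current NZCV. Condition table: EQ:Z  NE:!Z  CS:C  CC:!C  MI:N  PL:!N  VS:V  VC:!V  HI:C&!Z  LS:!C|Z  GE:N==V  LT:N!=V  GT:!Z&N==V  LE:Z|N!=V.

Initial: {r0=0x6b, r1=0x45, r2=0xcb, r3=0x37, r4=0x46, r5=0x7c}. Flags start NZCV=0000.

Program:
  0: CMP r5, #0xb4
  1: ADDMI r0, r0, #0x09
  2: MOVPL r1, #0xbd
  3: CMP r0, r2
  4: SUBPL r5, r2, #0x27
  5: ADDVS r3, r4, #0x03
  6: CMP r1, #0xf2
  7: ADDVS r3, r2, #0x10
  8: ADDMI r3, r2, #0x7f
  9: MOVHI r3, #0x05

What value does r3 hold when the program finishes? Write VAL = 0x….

0: ✓ CMP  NZCV=1001
1: ✓ ADDMI  r0←0x74
2: · MOVPL
3: ✓ CMP  NZCV=1001
4: · SUBPL
5: ✓ ADDVS  r3←0x49
6: ✓ CMP  NZCV=0000
7: · ADDVS
8: · ADDMI
9: · MOVHI

VAL = 0x49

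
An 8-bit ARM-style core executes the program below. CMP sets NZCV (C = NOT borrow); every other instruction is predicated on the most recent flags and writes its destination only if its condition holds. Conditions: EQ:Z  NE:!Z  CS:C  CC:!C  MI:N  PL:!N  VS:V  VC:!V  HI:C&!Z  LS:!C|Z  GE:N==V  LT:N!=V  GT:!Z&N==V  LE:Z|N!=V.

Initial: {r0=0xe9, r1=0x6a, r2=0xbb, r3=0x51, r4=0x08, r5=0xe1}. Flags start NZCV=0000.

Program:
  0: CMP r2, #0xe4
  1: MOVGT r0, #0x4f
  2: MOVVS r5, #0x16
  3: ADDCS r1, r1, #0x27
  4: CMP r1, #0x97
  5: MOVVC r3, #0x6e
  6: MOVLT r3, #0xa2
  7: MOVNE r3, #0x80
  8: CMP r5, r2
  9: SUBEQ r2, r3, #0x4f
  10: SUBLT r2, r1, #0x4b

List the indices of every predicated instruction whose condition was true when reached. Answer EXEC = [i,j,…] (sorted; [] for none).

0: ✓ CMP  NZCV=1000
1: · MOVGT
2: · MOVVS
3: · ADDCS
4: ✓ CMP  NZCV=1001
5: · MOVVC
6: · MOVLT
7: ✓ MOVNE  r3←0x80
8: ✓ CMP  NZCV=0010
9: · SUBEQ
10: · SUBLT

EXEC = [7]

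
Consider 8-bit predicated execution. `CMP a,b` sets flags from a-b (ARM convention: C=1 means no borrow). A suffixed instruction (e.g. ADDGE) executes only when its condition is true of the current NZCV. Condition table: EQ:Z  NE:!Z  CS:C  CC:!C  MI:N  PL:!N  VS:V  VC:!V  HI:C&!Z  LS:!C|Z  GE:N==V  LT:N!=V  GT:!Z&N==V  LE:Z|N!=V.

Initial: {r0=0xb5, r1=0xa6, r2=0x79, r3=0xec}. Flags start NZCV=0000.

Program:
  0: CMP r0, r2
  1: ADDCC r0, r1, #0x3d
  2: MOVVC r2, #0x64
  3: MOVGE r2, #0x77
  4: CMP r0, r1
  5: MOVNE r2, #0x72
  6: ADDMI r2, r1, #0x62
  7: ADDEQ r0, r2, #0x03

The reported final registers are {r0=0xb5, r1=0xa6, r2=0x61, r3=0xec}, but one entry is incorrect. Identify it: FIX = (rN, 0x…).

FIX = (r2, 0x72)

[0] flags=0011 → (cmp)
[1] flags=0011 CC?F → skip
[2] flags=0011 VC?F → skip
[3] flags=0011 GE?F → skip
[4] flags=0010 → (cmp)
[5] flags=0010 NE?T → r2=0x72
[6] flags=0010 MI?F → skip
[7] flags=0010 EQ?F → skip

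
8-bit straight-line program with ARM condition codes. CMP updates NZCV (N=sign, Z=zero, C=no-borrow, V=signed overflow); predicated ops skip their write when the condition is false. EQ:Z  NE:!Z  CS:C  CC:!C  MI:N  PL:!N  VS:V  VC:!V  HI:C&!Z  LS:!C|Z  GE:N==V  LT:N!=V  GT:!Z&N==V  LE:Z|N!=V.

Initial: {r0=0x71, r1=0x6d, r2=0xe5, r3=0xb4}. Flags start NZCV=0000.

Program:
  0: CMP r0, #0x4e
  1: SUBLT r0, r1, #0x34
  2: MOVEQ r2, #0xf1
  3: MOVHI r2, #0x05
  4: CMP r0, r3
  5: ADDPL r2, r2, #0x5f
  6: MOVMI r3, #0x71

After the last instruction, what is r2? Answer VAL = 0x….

0: ✓ CMP  NZCV=0010
1: · SUBLT
2: · MOVEQ
3: ✓ MOVHI  r2←0x05
4: ✓ CMP  NZCV=1001
5: · ADDPL
6: ✓ MOVMI  r3←0x71

VAL = 0x05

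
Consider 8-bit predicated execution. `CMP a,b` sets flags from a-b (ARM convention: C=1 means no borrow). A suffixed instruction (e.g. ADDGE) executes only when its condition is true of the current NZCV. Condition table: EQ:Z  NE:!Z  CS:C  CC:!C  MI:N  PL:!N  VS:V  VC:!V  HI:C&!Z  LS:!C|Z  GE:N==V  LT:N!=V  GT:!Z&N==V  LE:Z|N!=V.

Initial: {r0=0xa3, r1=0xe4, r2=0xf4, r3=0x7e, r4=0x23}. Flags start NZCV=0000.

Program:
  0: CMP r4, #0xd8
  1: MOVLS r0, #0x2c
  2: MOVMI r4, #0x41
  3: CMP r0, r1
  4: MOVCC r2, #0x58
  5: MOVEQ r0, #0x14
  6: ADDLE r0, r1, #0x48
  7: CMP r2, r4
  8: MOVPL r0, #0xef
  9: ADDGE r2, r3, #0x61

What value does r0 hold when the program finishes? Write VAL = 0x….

[0] flags=0000 → (cmp)
[1] flags=0000 LS?T → r0=0x2c
[2] flags=0000 MI?F → skip
[3] flags=0000 → (cmp)
[4] flags=0000 CC?T → r2=0x58
[5] flags=0000 EQ?F → skip
[6] flags=0000 LE?F → skip
[7] flags=0010 → (cmp)
[8] flags=0010 PL?T → r0=0xef
[9] flags=0010 GE?T → r2=0xdf

VAL = 0xef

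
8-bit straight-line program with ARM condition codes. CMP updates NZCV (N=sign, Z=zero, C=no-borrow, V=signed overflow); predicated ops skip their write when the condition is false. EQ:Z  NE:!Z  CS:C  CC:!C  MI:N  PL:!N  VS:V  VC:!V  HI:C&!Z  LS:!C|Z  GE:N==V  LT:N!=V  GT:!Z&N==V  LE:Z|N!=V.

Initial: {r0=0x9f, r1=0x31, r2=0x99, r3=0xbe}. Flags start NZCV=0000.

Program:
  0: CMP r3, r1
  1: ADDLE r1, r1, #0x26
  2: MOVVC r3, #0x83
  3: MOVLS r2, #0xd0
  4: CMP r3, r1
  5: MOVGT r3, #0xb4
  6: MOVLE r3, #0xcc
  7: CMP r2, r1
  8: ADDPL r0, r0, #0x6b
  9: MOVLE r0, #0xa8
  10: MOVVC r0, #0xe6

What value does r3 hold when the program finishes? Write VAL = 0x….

[0] flags=1010 → (cmp)
[1] flags=1010 LE?T → r1=0x57
[2] flags=1010 VC?T → r3=0x83
[3] flags=1010 LS?F → skip
[4] flags=0011 → (cmp)
[5] flags=0011 GT?F → skip
[6] flags=0011 LE?T → r3=0xcc
[7] flags=0011 → (cmp)
[8] flags=0011 PL?T → r0=0x0a
[9] flags=0011 LE?T → r0=0xa8
[10] flags=0011 VC?F → skip

VAL = 0xcc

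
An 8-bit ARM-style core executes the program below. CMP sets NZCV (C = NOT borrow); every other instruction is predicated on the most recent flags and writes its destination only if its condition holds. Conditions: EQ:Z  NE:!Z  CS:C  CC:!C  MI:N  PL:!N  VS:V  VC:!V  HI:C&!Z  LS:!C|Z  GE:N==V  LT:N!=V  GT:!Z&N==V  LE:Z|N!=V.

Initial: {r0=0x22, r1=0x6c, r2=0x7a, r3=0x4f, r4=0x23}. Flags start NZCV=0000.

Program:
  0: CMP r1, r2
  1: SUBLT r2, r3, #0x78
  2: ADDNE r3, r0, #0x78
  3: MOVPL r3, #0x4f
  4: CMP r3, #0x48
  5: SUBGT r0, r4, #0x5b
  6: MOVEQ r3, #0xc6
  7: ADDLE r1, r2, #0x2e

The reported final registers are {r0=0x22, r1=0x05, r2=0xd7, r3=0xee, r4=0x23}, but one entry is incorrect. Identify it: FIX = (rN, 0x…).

[0] flags=1000 → (cmp)
[1] flags=1000 LT?T → r2=0xd7
[2] flags=1000 NE?T → r3=0x9a
[3] flags=1000 PL?F → skip
[4] flags=0011 → (cmp)
[5] flags=0011 GT?F → skip
[6] flags=0011 EQ?F → skip
[7] flags=0011 LE?T → r1=0x05

FIX = (r3, 0x9a)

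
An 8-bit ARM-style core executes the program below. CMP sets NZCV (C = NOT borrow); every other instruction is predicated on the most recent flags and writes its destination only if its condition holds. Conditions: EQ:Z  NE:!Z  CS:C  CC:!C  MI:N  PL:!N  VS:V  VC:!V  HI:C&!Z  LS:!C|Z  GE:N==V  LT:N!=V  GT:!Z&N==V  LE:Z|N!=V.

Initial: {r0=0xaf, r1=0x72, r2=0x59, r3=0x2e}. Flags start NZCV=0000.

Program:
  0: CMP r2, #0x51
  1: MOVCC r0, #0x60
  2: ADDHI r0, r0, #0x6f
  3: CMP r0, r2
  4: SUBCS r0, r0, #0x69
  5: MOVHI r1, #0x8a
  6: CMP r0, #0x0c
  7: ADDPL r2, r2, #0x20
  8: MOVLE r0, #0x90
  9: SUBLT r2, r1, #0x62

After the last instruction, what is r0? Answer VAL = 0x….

[0] flags=0010 → (cmp)
[1] flags=0010 CC?F → skip
[2] flags=0010 HI?T → r0=0x1e
[3] flags=1000 → (cmp)
[4] flags=1000 CS?F → skip
[5] flags=1000 HI?F → skip
[6] flags=0010 → (cmp)
[7] flags=0010 PL?T → r2=0x79
[8] flags=0010 LE?F → skip
[9] flags=0010 LT?F → skip

VAL = 0x1e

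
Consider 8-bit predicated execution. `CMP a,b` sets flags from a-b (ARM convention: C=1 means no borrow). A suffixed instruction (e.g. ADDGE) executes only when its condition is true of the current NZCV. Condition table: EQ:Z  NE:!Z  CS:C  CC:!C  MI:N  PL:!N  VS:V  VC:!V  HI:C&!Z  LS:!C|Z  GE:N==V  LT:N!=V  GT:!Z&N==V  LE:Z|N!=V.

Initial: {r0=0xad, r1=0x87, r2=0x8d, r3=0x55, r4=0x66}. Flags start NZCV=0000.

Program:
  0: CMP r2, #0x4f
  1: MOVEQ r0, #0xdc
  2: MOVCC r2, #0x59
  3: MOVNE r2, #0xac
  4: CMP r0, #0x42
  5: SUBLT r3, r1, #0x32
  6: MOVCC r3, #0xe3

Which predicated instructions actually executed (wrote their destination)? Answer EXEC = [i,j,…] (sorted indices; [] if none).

EXEC = [3,5]

[0] flags=0011 → (cmp)
[1] flags=0011 EQ?F → skip
[2] flags=0011 CC?F → skip
[3] flags=0011 NE?T → r2=0xac
[4] flags=0011 → (cmp)
[5] flags=0011 LT?T → r3=0x55
[6] flags=0011 CC?F → skip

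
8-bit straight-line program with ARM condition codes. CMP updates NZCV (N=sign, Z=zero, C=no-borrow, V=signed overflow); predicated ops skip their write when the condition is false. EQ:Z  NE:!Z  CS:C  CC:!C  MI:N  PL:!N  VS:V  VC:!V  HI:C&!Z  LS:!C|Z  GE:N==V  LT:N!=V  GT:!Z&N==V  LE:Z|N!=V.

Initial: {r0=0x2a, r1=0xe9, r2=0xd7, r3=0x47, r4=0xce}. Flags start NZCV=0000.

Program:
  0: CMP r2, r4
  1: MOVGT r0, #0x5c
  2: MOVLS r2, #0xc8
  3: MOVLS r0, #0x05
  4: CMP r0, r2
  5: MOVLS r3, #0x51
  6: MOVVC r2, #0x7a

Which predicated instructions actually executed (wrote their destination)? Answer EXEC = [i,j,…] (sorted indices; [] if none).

EXEC = [1,5]

0: ✓ CMP  NZCV=0010
1: ✓ MOVGT  r0←0x5c
2: · MOVLS
3: · MOVLS
4: ✓ CMP  NZCV=1001
5: ✓ MOVLS  r3←0x51
6: · MOVVC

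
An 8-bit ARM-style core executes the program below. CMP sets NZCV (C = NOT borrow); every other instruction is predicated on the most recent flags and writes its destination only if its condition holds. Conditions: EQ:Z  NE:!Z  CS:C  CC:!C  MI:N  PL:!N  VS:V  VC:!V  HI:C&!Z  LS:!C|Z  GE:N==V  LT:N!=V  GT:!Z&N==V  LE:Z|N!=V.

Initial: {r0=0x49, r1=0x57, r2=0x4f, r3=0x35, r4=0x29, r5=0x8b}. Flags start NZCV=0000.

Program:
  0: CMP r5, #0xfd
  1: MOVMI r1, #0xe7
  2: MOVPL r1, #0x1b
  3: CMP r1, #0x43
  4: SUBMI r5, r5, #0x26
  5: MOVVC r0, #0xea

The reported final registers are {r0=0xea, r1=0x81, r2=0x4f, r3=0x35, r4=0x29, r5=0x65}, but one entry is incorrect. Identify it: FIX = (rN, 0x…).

FIX = (r1, 0xe7)

[0] flags=1000 → (cmp)
[1] flags=1000 MI?T → r1=0xe7
[2] flags=1000 PL?F → skip
[3] flags=1010 → (cmp)
[4] flags=1010 MI?T → r5=0x65
[5] flags=1010 VC?T → r0=0xea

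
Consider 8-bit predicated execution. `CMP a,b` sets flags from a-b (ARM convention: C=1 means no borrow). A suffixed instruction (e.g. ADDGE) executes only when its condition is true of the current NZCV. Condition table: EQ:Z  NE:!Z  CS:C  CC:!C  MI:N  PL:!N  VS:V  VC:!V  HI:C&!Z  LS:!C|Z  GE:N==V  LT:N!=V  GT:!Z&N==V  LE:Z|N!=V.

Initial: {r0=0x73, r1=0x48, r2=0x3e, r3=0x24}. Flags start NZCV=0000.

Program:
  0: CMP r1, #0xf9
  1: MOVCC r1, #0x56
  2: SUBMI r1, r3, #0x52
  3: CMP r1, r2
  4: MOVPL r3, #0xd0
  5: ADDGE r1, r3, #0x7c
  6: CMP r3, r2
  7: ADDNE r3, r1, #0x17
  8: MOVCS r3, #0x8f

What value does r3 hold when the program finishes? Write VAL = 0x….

VAL = 0x8f

0: ✓ CMP  NZCV=0000
1: ✓ MOVCC  r1←0x56
2: · SUBMI
3: ✓ CMP  NZCV=0010
4: ✓ MOVPL  r3←0xd0
5: ✓ ADDGE  r1←0x4c
6: ✓ CMP  NZCV=1010
7: ✓ ADDNE  r3←0x63
8: ✓ MOVCS  r3←0x8f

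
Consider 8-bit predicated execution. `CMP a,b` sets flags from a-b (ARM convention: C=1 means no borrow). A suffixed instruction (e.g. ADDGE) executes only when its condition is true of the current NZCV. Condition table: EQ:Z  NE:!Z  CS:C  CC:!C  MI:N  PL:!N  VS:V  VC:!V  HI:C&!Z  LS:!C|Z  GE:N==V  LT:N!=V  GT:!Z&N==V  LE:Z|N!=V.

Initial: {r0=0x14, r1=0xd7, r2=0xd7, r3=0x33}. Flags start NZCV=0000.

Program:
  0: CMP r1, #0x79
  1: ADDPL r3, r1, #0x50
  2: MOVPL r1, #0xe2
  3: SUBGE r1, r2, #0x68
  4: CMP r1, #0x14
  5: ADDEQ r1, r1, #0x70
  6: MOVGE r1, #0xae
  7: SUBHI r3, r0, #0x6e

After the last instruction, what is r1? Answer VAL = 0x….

VAL = 0xe2

0: ✓ CMP  NZCV=0011
1: ✓ ADDPL  r3←0x27
2: ✓ MOVPL  r1←0xe2
3: · SUBGE
4: ✓ CMP  NZCV=1010
5: · ADDEQ
6: · MOVGE
7: ✓ SUBHI  r3←0xa6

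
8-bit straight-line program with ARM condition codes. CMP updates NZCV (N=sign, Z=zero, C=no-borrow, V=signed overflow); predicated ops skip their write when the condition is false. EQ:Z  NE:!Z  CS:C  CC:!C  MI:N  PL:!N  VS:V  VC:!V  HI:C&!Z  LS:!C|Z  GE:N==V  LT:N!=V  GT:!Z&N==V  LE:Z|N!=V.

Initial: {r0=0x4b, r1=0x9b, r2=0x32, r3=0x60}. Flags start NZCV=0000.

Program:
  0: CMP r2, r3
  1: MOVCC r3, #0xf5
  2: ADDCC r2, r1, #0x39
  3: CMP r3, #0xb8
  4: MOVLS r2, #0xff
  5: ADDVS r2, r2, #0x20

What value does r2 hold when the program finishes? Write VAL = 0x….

[0] flags=1000 → (cmp)
[1] flags=1000 CC?T → r3=0xf5
[2] flags=1000 CC?T → r2=0xd4
[3] flags=0010 → (cmp)
[4] flags=0010 LS?F → skip
[5] flags=0010 VS?F → skip

VAL = 0xd4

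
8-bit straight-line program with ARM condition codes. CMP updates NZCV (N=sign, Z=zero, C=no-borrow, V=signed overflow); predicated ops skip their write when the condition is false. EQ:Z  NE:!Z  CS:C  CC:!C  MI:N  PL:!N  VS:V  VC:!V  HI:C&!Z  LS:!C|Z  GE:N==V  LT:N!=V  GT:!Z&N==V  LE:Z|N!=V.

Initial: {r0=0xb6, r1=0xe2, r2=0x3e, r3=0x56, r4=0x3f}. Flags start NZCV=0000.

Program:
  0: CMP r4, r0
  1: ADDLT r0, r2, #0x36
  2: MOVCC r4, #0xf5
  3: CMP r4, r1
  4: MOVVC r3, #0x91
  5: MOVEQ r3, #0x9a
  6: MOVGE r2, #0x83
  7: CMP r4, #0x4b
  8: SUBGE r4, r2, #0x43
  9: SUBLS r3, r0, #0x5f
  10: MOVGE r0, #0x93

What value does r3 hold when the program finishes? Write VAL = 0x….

VAL = 0x91

[0] flags=1001 → (cmp)
[1] flags=1001 LT?F → skip
[2] flags=1001 CC?T → r4=0xf5
[3] flags=0010 → (cmp)
[4] flags=0010 VC?T → r3=0x91
[5] flags=0010 EQ?F → skip
[6] flags=0010 GE?T → r2=0x83
[7] flags=1010 → (cmp)
[8] flags=1010 GE?F → skip
[9] flags=1010 LS?F → skip
[10] flags=1010 GE?F → skip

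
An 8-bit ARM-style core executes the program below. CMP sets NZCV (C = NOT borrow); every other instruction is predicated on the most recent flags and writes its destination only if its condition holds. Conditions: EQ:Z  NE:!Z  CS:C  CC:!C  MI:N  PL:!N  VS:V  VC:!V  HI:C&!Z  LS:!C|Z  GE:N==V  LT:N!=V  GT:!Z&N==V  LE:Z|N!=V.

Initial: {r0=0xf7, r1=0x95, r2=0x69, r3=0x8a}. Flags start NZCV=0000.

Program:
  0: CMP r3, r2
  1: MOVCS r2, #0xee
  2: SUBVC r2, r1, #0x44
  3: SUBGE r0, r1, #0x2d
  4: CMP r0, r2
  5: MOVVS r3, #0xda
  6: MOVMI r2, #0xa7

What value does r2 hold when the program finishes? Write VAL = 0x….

VAL = 0xee

[0] flags=0011 → (cmp)
[1] flags=0011 CS?T → r2=0xee
[2] flags=0011 VC?F → skip
[3] flags=0011 GE?F → skip
[4] flags=0010 → (cmp)
[5] flags=0010 VS?F → skip
[6] flags=0010 MI?F → skip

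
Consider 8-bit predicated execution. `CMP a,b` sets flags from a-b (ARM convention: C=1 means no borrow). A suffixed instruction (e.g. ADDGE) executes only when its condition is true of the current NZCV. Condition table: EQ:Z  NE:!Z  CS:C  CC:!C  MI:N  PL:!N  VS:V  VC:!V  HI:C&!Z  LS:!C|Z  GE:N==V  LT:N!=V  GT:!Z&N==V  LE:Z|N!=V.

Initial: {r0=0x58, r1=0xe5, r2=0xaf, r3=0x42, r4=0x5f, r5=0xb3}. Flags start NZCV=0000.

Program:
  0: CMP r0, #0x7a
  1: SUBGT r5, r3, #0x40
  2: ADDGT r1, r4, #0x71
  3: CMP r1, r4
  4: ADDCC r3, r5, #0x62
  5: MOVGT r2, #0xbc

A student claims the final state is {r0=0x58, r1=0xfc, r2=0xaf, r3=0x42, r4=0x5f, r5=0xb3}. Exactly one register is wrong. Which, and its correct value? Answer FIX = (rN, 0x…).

FIX = (r1, 0xe5)

0: ✓ CMP  NZCV=1000
1: · SUBGT
2: · ADDGT
3: ✓ CMP  NZCV=1010
4: · ADDCC
5: · MOVGT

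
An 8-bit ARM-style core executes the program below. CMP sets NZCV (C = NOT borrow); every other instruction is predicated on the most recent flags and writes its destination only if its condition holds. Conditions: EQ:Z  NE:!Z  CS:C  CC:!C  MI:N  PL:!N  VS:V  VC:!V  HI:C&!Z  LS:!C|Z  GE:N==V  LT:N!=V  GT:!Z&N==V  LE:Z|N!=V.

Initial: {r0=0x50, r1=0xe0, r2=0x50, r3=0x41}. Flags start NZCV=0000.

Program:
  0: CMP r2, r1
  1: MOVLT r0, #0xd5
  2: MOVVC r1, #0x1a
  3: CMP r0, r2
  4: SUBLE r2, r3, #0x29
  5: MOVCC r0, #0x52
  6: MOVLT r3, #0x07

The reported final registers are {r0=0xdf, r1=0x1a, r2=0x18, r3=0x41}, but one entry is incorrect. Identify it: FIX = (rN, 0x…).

FIX = (r0, 0x50)

0: ✓ CMP  NZCV=0000
1: · MOVLT
2: ✓ MOVVC  r1←0x1a
3: ✓ CMP  NZCV=0110
4: ✓ SUBLE  r2←0x18
5: · MOVCC
6: · MOVLT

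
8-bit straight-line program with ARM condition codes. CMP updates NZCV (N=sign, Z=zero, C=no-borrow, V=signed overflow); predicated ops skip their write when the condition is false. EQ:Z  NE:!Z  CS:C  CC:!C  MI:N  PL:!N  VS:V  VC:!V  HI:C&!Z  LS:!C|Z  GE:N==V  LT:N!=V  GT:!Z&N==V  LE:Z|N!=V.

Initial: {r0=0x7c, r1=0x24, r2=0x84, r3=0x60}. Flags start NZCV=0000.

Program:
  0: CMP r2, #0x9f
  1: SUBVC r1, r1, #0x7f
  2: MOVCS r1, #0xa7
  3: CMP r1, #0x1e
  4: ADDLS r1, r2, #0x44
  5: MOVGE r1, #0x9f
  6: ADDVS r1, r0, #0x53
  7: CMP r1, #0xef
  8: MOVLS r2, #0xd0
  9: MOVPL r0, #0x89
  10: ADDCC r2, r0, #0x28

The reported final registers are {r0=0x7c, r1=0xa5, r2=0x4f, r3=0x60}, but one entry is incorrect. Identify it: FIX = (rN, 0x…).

0: ✓ CMP  NZCV=1000
1: ✓ SUBVC  r1←0xa5
2: · MOVCS
3: ✓ CMP  NZCV=1010
4: · ADDLS
5: · MOVGE
6: · ADDVS
7: ✓ CMP  NZCV=1000
8: ✓ MOVLS  r2←0xd0
9: · MOVPL
10: ✓ ADDCC  r2←0xa4

FIX = (r2, 0xa4)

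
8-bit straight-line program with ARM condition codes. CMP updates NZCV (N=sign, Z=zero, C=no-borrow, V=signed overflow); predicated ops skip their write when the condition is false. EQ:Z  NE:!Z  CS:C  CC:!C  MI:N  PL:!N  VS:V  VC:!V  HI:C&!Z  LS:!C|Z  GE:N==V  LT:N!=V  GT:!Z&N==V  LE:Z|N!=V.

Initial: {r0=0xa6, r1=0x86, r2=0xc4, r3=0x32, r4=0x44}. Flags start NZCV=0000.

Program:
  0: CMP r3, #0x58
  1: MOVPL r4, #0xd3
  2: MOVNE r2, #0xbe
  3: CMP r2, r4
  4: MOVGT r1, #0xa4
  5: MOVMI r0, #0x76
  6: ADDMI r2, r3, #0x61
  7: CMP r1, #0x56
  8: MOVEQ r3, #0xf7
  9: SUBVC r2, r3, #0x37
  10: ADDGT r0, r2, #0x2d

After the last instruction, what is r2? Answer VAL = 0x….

[0] flags=1000 → (cmp)
[1] flags=1000 PL?F → skip
[2] flags=1000 NE?T → r2=0xbe
[3] flags=0011 → (cmp)
[4] flags=0011 GT?F → skip
[5] flags=0011 MI?F → skip
[6] flags=0011 MI?F → skip
[7] flags=0011 → (cmp)
[8] flags=0011 EQ?F → skip
[9] flags=0011 VC?F → skip
[10] flags=0011 GT?F → skip

VAL = 0xbe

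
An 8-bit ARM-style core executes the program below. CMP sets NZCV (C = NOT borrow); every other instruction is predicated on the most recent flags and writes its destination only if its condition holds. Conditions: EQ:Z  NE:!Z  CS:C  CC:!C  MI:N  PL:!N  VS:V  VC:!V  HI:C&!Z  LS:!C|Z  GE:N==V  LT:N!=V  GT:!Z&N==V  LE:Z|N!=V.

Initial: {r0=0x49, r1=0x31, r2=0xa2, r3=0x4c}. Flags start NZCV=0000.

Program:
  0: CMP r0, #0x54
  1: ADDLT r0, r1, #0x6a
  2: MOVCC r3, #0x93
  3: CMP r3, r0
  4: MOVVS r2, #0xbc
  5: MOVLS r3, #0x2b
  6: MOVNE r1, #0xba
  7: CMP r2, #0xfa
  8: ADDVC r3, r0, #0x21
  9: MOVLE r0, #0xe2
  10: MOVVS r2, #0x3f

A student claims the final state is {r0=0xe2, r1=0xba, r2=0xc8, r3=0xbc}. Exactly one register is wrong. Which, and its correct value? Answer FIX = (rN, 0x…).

0: ✓ CMP  NZCV=1000
1: ✓ ADDLT  r0←0x9b
2: ✓ MOVCC  r3←0x93
3: ✓ CMP  NZCV=1000
4: · MOVVS
5: ✓ MOVLS  r3←0x2b
6: ✓ MOVNE  r1←0xba
7: ✓ CMP  NZCV=1000
8: ✓ ADDVC  r3←0xbc
9: ✓ MOVLE  r0←0xe2
10: · MOVVS

FIX = (r2, 0xa2)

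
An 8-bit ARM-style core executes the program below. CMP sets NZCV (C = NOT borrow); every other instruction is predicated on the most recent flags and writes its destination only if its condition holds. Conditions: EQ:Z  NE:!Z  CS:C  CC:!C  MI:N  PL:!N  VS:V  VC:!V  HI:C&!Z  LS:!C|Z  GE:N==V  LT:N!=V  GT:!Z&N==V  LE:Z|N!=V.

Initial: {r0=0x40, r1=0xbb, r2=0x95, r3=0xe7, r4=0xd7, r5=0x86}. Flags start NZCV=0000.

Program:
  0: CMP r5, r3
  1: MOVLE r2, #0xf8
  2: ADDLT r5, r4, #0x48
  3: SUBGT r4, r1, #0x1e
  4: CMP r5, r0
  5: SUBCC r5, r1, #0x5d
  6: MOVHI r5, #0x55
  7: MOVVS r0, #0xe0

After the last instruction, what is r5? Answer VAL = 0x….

[0] flags=1000 → (cmp)
[1] flags=1000 LE?T → r2=0xf8
[2] flags=1000 LT?T → r5=0x1f
[3] flags=1000 GT?F → skip
[4] flags=1000 → (cmp)
[5] flags=1000 CC?T → r5=0x5e
[6] flags=1000 HI?F → skip
[7] flags=1000 VS?F → skip

VAL = 0x5e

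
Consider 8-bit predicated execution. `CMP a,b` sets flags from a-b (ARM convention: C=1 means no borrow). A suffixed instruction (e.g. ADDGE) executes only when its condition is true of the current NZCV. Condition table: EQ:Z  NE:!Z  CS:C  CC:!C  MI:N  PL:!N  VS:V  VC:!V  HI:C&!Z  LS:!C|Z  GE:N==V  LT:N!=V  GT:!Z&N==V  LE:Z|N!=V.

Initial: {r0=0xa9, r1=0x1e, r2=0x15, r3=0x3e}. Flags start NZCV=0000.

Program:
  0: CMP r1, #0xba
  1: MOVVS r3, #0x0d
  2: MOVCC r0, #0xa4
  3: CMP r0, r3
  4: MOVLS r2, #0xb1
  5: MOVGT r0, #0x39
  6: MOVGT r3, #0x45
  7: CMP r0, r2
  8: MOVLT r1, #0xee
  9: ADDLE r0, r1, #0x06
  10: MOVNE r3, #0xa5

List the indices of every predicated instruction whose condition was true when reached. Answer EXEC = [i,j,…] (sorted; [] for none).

EXEC = [2,8,9,10]

[0] flags=0000 → (cmp)
[1] flags=0000 VS?F → skip
[2] flags=0000 CC?T → r0=0xa4
[3] flags=0011 → (cmp)
[4] flags=0011 LS?F → skip
[5] flags=0011 GT?F → skip
[6] flags=0011 GT?F → skip
[7] flags=1010 → (cmp)
[8] flags=1010 LT?T → r1=0xee
[9] flags=1010 LE?T → r0=0xf4
[10] flags=1010 NE?T → r3=0xa5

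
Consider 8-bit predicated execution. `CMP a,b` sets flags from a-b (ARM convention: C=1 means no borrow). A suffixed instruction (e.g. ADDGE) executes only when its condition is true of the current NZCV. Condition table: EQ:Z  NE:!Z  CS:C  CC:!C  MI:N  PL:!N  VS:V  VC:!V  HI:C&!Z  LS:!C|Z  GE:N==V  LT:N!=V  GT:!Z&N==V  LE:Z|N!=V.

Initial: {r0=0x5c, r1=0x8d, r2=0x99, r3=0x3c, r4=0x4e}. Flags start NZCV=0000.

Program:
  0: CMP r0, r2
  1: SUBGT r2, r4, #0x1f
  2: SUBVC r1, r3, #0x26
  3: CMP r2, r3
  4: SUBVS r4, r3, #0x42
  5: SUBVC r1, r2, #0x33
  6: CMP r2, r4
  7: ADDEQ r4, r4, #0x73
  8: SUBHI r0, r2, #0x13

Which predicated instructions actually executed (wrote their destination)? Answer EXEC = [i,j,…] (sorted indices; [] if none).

EXEC = [1,5]

0: ✓ CMP  NZCV=1001
1: ✓ SUBGT  r2←0x2f
2: · SUBVC
3: ✓ CMP  NZCV=1000
4: · SUBVS
5: ✓ SUBVC  r1←0xfc
6: ✓ CMP  NZCV=1000
7: · ADDEQ
8: · SUBHI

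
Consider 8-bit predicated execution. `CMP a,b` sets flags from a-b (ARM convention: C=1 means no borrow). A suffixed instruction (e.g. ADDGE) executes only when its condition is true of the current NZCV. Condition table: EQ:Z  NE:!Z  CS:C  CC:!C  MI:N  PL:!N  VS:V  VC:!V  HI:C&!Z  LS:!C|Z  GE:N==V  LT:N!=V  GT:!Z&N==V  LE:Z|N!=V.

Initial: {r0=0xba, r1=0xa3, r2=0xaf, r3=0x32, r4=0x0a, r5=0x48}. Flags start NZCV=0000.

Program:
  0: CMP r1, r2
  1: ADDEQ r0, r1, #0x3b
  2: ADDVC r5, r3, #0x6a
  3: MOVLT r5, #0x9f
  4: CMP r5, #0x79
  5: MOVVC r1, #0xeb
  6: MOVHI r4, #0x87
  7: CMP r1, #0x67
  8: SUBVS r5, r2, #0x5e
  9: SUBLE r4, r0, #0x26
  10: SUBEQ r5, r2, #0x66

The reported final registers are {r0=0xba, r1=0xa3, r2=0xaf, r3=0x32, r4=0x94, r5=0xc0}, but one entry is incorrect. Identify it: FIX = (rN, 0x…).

FIX = (r5, 0x51)

0: ✓ CMP  NZCV=1000
1: · ADDEQ
2: ✓ ADDVC  r5←0x9c
3: ✓ MOVLT  r5←0x9f
4: ✓ CMP  NZCV=0011
5: · MOVVC
6: ✓ MOVHI  r4←0x87
7: ✓ CMP  NZCV=0011
8: ✓ SUBVS  r5←0x51
9: ✓ SUBLE  r4←0x94
10: · SUBEQ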